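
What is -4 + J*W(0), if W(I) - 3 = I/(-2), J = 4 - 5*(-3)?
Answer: 53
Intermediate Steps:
J = 19 (J = 4 - 1*(-15) = 4 + 15 = 19)
W(I) = 3 - I/2 (W(I) = 3 + I/(-2) = 3 + I*(-1/2) = 3 - I/2)
-4 + J*W(0) = -4 + 19*(3 - 1/2*0) = -4 + 19*(3 + 0) = -4 + 19*3 = -4 + 57 = 53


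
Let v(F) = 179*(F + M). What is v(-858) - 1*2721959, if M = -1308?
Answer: -3109673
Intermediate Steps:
v(F) = -234132 + 179*F (v(F) = 179*(F - 1308) = 179*(-1308 + F) = -234132 + 179*F)
v(-858) - 1*2721959 = (-234132 + 179*(-858)) - 1*2721959 = (-234132 - 153582) - 2721959 = -387714 - 2721959 = -3109673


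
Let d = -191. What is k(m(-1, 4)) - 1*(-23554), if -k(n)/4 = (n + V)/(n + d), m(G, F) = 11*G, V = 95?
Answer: 2379122/101 ≈ 23556.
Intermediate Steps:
k(n) = -4*(95 + n)/(-191 + n) (k(n) = -4*(n + 95)/(n - 191) = -4*(95 + n)/(-191 + n))
k(m(-1, 4)) - 1*(-23554) = 4*(-95 - 11*(-1))/(-191 + 11*(-1)) - 1*(-23554) = 4*(-95 - 1*(-11))/(-191 - 11) + 23554 = 4*(-95 + 11)/(-202) + 23554 = 4*(-1/202)*(-84) + 23554 = 168/101 + 23554 = 2379122/101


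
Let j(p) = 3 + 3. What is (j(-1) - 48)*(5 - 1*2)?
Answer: -126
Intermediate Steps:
j(p) = 6
(j(-1) - 48)*(5 - 1*2) = (6 - 48)*(5 - 1*2) = -42*(5 - 2) = -42*3 = -126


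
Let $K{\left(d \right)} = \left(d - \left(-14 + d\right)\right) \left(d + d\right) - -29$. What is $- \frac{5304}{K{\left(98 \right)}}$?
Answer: $- \frac{5304}{2773} \approx -1.9127$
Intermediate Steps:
$K{\left(d \right)} = 29 + 28 d$ ($K{\left(d \right)} = 14 \cdot 2 d + 29 = 28 d + 29 = 29 + 28 d$)
$- \frac{5304}{K{\left(98 \right)}} = - \frac{5304}{29 + 28 \cdot 98} = - \frac{5304}{29 + 2744} = - \frac{5304}{2773}$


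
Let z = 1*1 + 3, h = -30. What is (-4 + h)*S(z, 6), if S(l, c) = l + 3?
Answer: -238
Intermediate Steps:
z = 4 (z = 1 + 3 = 4)
S(l, c) = 3 + l
(-4 + h)*S(z, 6) = (-4 - 30)*(3 + 4) = -34*7 = -238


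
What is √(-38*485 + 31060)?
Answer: √12630 ≈ 112.38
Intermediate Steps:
√(-38*485 + 31060) = √(-18430 + 31060) = √12630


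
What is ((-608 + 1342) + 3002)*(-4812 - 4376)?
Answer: -34326368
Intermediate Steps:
((-608 + 1342) + 3002)*(-4812 - 4376) = (734 + 3002)*(-9188) = 3736*(-9188) = -34326368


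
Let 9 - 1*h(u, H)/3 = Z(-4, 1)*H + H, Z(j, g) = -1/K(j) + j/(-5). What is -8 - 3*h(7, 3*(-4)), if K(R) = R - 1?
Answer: -305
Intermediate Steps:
K(R) = -1 + R
Z(j, g) = -1/(-1 + j) - j/5 (Z(j, g) = -1/(-1 + j) + j/(-5) = -1/(-1 + j) + j*(-⅕) = -1/(-1 + j) - j/5)
h(u, H) = 27 - 6*H (h(u, H) = 27 - 3*(((-5 - 4 - 1*(-4)²)/(5*(-1 - 4)))*H + H) = 27 - 3*(((⅕)*(-5 - 4 - 1*16)/(-5))*H + H) = 27 - 3*(((⅕)*(-⅕)*(-5 - 4 - 16))*H + H) = 27 - 3*(((⅕)*(-⅕)*(-25))*H + H) = 27 - 3*(1*H + H) = 27 - 3*(H + H) = 27 - 6*H)
-8 - 3*h(7, 3*(-4)) = -8 - 3*(27 - 18*(-4)) = -8 - 3*(27 - 6*(-12)) = -8 - 3*(27 + 72) = -8 - 3*99 = -8 - 297 = -305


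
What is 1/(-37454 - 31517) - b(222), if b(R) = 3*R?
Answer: -45934687/68971 ≈ -666.00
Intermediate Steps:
1/(-37454 - 31517) - b(222) = 1/(-37454 - 31517) - 3*222 = 1/(-68971) - 1*666 = -1/68971 - 666 = -45934687/68971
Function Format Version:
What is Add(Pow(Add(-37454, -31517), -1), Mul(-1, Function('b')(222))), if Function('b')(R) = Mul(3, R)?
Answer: Rational(-45934687, 68971) ≈ -666.00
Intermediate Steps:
Add(Pow(Add(-37454, -31517), -1), Mul(-1, Function('b')(222))) = Add(Pow(Add(-37454, -31517), -1), Mul(-1, Mul(3, 222))) = Add(Pow(-68971, -1), Mul(-1, 666)) = Add(Rational(-1, 68971), -666) = Rational(-45934687, 68971)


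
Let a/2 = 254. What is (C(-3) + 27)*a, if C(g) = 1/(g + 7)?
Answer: 13843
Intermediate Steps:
a = 508 (a = 2*254 = 508)
C(g) = 1/(7 + g)
(C(-3) + 27)*a = (1/(7 - 3) + 27)*508 = (1/4 + 27)*508 = (109/4)*508 = 13843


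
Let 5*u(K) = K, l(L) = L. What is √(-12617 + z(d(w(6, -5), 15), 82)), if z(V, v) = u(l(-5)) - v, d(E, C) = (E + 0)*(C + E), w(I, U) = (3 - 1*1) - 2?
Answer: 10*I*√127 ≈ 112.69*I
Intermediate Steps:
w(I, U) = 0 (w(I, U) = (3 - 1) - 2 = 2 - 2 = 0)
d(E, C) = E*(C + E)
u(K) = K/5
z(V, v) = -1 - v (z(V, v) = (⅕)*(-5) - v = -1 - v)
√(-12617 + z(d(w(6, -5), 15), 82)) = √(-12617 + (-1 - 1*82)) = √(-12617 + (-1 - 82)) = √(-12617 - 83) = √(-12700) = 10*I*√127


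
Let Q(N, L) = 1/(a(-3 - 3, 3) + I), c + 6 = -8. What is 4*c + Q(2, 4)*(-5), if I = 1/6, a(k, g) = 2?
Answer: -758/13 ≈ -58.308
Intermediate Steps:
c = -14 (c = -6 - 8 = -14)
I = 1/6 ≈ 0.16667
Q(N, L) = 6/13 (Q(N, L) = 1/(2 + 1/6) = 1/(13/6) = 6/13)
4*c + Q(2, 4)*(-5) = 4*(-14) + (6/13)*(-5) = -56 - 30/13 = -758/13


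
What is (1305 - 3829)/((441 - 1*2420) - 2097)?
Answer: 631/1019 ≈ 0.61923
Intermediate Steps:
(1305 - 3829)/((441 - 1*2420) - 2097) = -2524/((441 - 2420) - 2097) = -2524/(-1979 - 2097) = -2524/(-4076) = -2524*(-1/4076) = 631/1019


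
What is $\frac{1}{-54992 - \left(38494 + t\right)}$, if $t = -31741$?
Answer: $- \frac{1}{61745} \approx -1.6196 \cdot 10^{-5}$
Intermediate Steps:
$\frac{1}{-54992 - \left(38494 + t\right)} = \frac{1}{-54992 - 6753} = \frac{1}{-61745} = - \frac{1}{61745}$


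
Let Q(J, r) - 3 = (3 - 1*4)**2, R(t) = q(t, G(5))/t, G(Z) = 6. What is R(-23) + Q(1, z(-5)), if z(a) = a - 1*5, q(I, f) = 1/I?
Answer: 2117/529 ≈ 4.0019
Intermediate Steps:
z(a) = -5 + a (z(a) = a - 5 = -5 + a)
R(t) = t**(-2) (R(t) = 1/(t*t) = t**(-2))
Q(J, r) = 4 (Q(J, r) = 3 + (3 - 1*4)**2 = 3 + (3 - 4)**2 = 3 + (-1)**2 = 3 + 1 = 4)
R(-23) + Q(1, z(-5)) = (-23)**(-2) + 4 = 1/529 + 4 = 2117/529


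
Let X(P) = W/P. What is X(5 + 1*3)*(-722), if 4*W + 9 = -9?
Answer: 3249/8 ≈ 406.13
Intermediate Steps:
W = -9/2 (W = -9/4 + (¼)*(-9) = -9/4 - 9/4 = -9/2 ≈ -4.5000)
X(P) = -9/(2*P)
X(5 + 1*3)*(-722) = -9/(2*(5 + 1*3))*(-722) = -9/(2*(5 + 3))*(-722) = -9/2/8*(-722) = -9/2*⅛*(-722) = -9/16*(-722) = 3249/8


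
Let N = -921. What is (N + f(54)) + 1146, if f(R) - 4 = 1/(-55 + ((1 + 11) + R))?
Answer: 2520/11 ≈ 229.09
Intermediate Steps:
f(R) = 4 + 1/(-43 + R) (f(R) = 4 + 1/(-55 + ((1 + 11) + R)) = 4 + 1/(-55 + (12 + R)) = 4 + 1/(-43 + R))
(N + f(54)) + 1146 = (-921 + (-171 + 4*54)/(-43 + 54)) + 1146 = (-921 + (-171 + 216)/11) + 1146 = (-921 + (1/11)*45) + 1146 = (-921 + 45/11) + 1146 = -10086/11 + 1146 = 2520/11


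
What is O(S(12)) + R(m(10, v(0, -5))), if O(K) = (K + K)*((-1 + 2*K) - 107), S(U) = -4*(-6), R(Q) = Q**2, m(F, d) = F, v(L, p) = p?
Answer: -2780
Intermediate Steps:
S(U) = 24
O(K) = 2*K*(-108 + 2*K) (O(K) = (2*K)*(-108 + 2*K) = 2*K*(-108 + 2*K))
O(S(12)) + R(m(10, v(0, -5))) = 4*24*(-54 + 24) + 10**2 = 4*24*(-30) + 100 = -2880 + 100 = -2780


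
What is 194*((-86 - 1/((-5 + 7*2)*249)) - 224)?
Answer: -134773934/2241 ≈ -60140.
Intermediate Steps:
194*((-86 - 1/((-5 + 7*2)*249)) - 224) = 194*((-86 - 1/((-5 + 14)*249)) - 224) = 194*((-86 - 1/(9*249)) - 224) = 194*((-86 - 1*1/2241) - 224) = 194*((-86 - 1/2241) - 224) = 194*(-192727/2241 - 224) = 194*(-694711/2241) = -134773934/2241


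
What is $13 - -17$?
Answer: $30$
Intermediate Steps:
$13 - -17 = 13 + 17 = 30$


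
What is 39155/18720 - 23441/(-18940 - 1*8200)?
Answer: 75074111/25403040 ≈ 2.9553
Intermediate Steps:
39155/18720 - 23441/(-18940 - 1*8200) = 39155*(1/18720) - 23441/(-18940 - 8200) = 7831/3744 - 23441/(-27140) = 7831/3744 - 23441*(-1/27140) = 7831/3744 + 23441/27140 = 75074111/25403040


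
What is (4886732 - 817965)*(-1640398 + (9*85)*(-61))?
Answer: -6864266261321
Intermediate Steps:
(4886732 - 817965)*(-1640398 + (9*85)*(-61)) = 4068767*(-1640398 + 765*(-61)) = 4068767*(-1640398 - 46665) = 4068767*(-1687063) = -6864266261321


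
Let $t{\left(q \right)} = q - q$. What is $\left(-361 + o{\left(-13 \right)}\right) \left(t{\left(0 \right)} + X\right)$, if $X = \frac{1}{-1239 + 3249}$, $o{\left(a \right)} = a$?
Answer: $- \frac{187}{1005} \approx -0.18607$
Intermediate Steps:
$t{\left(q \right)} = 0$
$X = \frac{1}{2010} \approx 0.00049751$
$\left(-361 + o{\left(-13 \right)}\right) \left(t{\left(0 \right)} + X\right) = \left(-361 - 13\right) \left(0 + \frac{1}{2010}\right) = \left(-374\right) \frac{1}{2010} = - \frac{187}{1005}$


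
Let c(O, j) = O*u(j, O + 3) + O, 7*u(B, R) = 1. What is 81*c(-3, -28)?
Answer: -1944/7 ≈ -277.71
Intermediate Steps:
u(B, R) = ⅐ (u(B, R) = (⅐)*1 = ⅐)
c(O, j) = 8*O/7 (c(O, j) = O*(⅐) + O = O/7 + O = 8*O/7)
81*c(-3, -28) = 81*((8/7)*(-3)) = 81*(-24/7) = -1944/7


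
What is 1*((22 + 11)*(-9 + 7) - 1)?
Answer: -67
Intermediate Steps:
1*((22 + 11)*(-9 + 7) - 1) = 1*(33*(-2) - 1) = 1*(-66 - 1) = 1*(-67) = -67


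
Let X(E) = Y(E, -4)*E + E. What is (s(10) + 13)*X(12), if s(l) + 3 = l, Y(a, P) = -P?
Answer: 1200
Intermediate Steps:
s(l) = -3 + l
X(E) = 5*E (X(E) = (-1*(-4))*E + E = 4*E + E = 5*E)
(s(10) + 13)*X(12) = ((-3 + 10) + 13)*(5*12) = (7 + 13)*60 = 20*60 = 1200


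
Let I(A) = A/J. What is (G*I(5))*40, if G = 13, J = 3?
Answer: 2600/3 ≈ 866.67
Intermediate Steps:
I(A) = A/3
(G*I(5))*40 = (13*((1/3)*5))*40 = (13*(5/3))*40 = (65/3)*40 = 2600/3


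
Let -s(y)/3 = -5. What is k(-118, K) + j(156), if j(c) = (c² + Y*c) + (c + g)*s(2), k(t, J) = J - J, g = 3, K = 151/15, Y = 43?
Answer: 33429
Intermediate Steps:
K = 151/15 (K = 151*(1/15) = 151/15 ≈ 10.067)
s(y) = 15 (s(y) = -3*(-5) = 15)
k(t, J) = 0
j(c) = 45 + c² + 58*c (j(c) = (c² + 43*c) + (c + 3)*15 = (c² + 43*c) + (3 + c)*15 = (c² + 43*c) + (45 + 15*c) = 45 + c² + 58*c)
k(-118, K) + j(156) = 0 + (45 + 156² + 58*156) = 0 + (45 + 24336 + 9048) = 0 + 33429 = 33429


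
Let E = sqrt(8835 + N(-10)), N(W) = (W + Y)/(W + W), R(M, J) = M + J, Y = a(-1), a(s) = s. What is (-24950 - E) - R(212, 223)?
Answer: -25385 - sqrt(883555)/10 ≈ -25479.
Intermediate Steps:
Y = -1
R(M, J) = J + M
N(W) = (-1 + W)/(2*W) (N(W) = (W - 1)/(W + W) = (-1 + W)/((2*W)) = (-1 + W)*(1/(2*W)) = (-1 + W)/(2*W))
E = sqrt(883555)/10 (E = sqrt(8835 + (1/2)*(-1 - 10)/(-10)) = sqrt(8835 + (1/2)*(-1/10)*(-11)) = sqrt(8835 + 11/20) = sqrt(176711/20) = sqrt(883555)/10 ≈ 93.998)
(-24950 - E) - R(212, 223) = (-24950 - sqrt(883555)/10) - (223 + 212) = (-24950 - sqrt(883555)/10) - 1*435 = (-24950 - sqrt(883555)/10) - 435 = -25385 - sqrt(883555)/10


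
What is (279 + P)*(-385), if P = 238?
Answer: -199045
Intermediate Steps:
(279 + P)*(-385) = (279 + 238)*(-385) = 517*(-385) = -199045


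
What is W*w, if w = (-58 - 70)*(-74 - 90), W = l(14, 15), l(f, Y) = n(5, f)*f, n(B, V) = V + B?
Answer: 5583872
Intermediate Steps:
n(B, V) = B + V
l(f, Y) = f*(5 + f) (l(f, Y) = (5 + f)*f = f*(5 + f))
W = 266 (W = 14*(5 + 14) = 14*19 = 266)
w = 20992 (w = -128*(-164) = 20992)
W*w = 266*20992 = 5583872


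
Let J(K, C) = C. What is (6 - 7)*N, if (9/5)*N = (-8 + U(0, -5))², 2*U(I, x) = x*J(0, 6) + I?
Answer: -2645/9 ≈ -293.89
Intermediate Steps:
U(I, x) = I/2 + 3*x (U(I, x) = (x*6 + I)/2 = (6*x + I)/2 = (I + 6*x)/2 = I/2 + 3*x)
N = 2645/9 (N = 5*(-8 + ((½)*0 + 3*(-5)))²/9 = 5*(-8 + (0 - 15))²/9 = 5*(-8 - 15)²/9 = (5/9)*(-23)² = (5/9)*529 = 2645/9 ≈ 293.89)
(6 - 7)*N = (6 - 7)*(2645/9) = -1*2645/9 = -2645/9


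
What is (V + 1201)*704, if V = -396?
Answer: 566720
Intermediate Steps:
(V + 1201)*704 = (-396 + 1201)*704 = 805*704 = 566720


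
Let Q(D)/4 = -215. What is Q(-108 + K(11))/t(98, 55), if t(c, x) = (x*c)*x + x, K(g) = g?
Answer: -172/59301 ≈ -0.0029005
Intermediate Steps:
Q(D) = -860 (Q(D) = 4*(-215) = -860)
t(c, x) = x + c*x² (t(c, x) = (c*x)*x + x = c*x² + x = x + c*x²)
Q(-108 + K(11))/t(98, 55) = -860*1/(55*(1 + 98*55)) = -860*1/(55*(1 + 5390)) = -860/(55*5391) = -860/296505 = -860*1/296505 = -172/59301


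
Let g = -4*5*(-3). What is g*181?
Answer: 10860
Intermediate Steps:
g = 60 (g = -20*(-3) = 60)
g*181 = 60*181 = 10860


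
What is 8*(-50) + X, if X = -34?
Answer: -434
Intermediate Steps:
8*(-50) + X = 8*(-50) - 34 = -400 - 34 = -434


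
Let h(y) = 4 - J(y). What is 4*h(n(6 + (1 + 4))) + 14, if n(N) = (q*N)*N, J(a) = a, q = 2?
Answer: -938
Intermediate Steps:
n(N) = 2*N**2 (n(N) = (2*N)*N = 2*N**2)
h(y) = 4 - y
4*h(n(6 + (1 + 4))) + 14 = 4*(4 - 2*(6 + (1 + 4))**2) + 14 = 4*(4 - 2*(6 + 5)**2) + 14 = 4*(4 - 2*11**2) + 14 = 4*(4 - 2*121) + 14 = 4*(4 - 1*242) + 14 = 4*(4 - 242) + 14 = 4*(-238) + 14 = -952 + 14 = -938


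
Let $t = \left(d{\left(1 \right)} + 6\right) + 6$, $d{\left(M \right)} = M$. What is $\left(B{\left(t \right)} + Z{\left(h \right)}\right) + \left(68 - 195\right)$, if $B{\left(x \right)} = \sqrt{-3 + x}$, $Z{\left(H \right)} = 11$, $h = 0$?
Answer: $-116 + \sqrt{10} \approx -112.84$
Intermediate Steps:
$t = 13$ ($t = \left(1 + 6\right) + 6 = 7 + 6 = 13$)
$\left(B{\left(t \right)} + Z{\left(h \right)}\right) + \left(68 - 195\right) = \left(\sqrt{-3 + 13} + 11\right) + \left(68 - 195\right) = \left(\sqrt{10} + 11\right) + \left(68 - 195\right) = \left(11 + \sqrt{10}\right) - 127 = -116 + \sqrt{10}$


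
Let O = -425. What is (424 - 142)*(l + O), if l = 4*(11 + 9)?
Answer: -97290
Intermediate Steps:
l = 80 (l = 4*20 = 80)
(424 - 142)*(l + O) = (424 - 142)*(80 - 425) = 282*(-345) = -97290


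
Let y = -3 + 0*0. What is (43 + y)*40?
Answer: 1600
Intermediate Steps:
y = -3 (y = -3 + 0 = -3)
(43 + y)*40 = (43 - 3)*40 = 40*40 = 1600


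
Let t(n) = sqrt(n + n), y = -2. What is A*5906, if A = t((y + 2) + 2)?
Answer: 11812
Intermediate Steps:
t(n) = sqrt(2)*sqrt(n) (t(n) = sqrt(2*n) = sqrt(2)*sqrt(n))
A = 2 (A = sqrt(2)*sqrt((-2 + 2) + 2) = sqrt(2)*sqrt(0 + 2) = sqrt(2)*sqrt(2) = 2)
A*5906 = 2*5906 = 11812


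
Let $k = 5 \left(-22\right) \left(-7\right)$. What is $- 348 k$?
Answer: $-267960$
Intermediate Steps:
$k = 770$ ($k = \left(-110\right) \left(-7\right) = 770$)
$- 348 k = \left(-348\right) 770 = -267960$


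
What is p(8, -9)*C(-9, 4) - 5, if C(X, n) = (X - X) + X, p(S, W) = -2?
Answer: 13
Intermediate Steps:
C(X, n) = X (C(X, n) = 0 + X = X)
p(8, -9)*C(-9, 4) - 5 = -2*(-9) - 5 = 18 - 5 = 13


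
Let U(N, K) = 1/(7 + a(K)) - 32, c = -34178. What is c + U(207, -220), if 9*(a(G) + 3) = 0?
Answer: -136839/4 ≈ -34210.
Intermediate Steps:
a(G) = -3 (a(G) = -3 + (1/9)*0 = -3 + 0 = -3)
U(N, K) = -127/4 (U(N, K) = 1/(7 - 3) - 32 = 1/4 - 32 = -127/4)
c + U(207, -220) = -34178 - 127/4 = -136839/4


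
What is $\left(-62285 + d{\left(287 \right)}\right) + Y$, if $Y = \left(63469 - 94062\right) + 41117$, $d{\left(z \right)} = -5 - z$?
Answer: $-52053$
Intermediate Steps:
$Y = 10524$ ($Y = -30593 + 41117 = 10524$)
$\left(-62285 + d{\left(287 \right)}\right) + Y = \left(-62285 - 292\right) + 10524 = -62577 + 10524 = -52053$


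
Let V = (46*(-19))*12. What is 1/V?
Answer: -1/10488 ≈ -9.5347e-5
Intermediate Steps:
V = -10488 (V = -874*12 = -10488)
1/V = 1/(-10488) = -1/10488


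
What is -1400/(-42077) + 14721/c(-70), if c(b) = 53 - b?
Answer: 29504177/246451 ≈ 119.72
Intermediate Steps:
-1400/(-42077) + 14721/c(-70) = -1400/(-42077) + 14721/(53 - 1*(-70)) = -1400*(-1/42077) + 14721/(53 + 70) = 200/6011 + 14721/123 = 200/6011 + 14721*(1/123) = 200/6011 + 4907/41 = 29504177/246451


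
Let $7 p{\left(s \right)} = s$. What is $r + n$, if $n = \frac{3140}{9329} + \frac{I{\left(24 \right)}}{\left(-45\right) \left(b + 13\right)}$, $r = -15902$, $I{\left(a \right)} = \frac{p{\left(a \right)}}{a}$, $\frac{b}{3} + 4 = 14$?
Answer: $- \frac{2009354950139}{126361305} \approx -15902.0$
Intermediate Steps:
$p{\left(s \right)} = \frac{s}{7}$
$b = 30$ ($b = -12 + 3 \cdot 14 = -12 + 42 = 30$)
$I{\left(a \right)} = \frac{1}{7}$ ($I{\left(a \right)} = \frac{\frac{1}{7} a}{a} = \frac{1}{7}$)
$n = \frac{42521971}{126361305}$ ($n = \frac{3140}{9329} + \frac{1}{7 \left(- 45 \left(30 + 13\right)\right)} = 3140 \cdot \frac{1}{9329} + \frac{1}{7 \left(\left(-45\right) 43\right)} = \frac{3140}{9329} + \frac{1}{7 \left(-1935\right)} = \frac{3140}{9329} + \frac{1}{7} \left(- \frac{1}{1935}\right) = \frac{3140}{9329} - \frac{1}{13545} = \frac{42521971}{126361305} \approx 0.33651$)
$r + n = -15902 + \frac{42521971}{126361305} = - \frac{2009354950139}{126361305}$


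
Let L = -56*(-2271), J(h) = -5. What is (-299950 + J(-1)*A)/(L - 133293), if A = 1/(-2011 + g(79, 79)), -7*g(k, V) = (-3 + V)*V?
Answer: 2007765305/40945159 ≈ 49.035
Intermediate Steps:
g(k, V) = -V*(-3 + V)/7 (g(k, V) = -(-3 + V)*V/7 = -V*(-3 + V)/7)
A = -7/20081 (A = 1/(-2011 + (1/7)*79*(3 - 1*79)) = 1/(-2011 + (1/7)*79*(3 - 79)) = 1/(-2011 + (1/7)*79*(-76)) = 1/(-2011 - 6004/7) = 1/(-20081/7) = -7/20081 ≈ -0.00034859)
L = 127176
(-299950 + J(-1)*A)/(L - 133293) = (-299950 - 5*(-7/20081))/(127176 - 133293) = (-299950 + 35/20081)/(-6117) = -6023295915/20081*(-1/6117) = 2007765305/40945159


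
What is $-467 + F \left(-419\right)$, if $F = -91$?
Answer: $37662$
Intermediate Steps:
$-467 + F \left(-419\right) = -467 - -38129 = -467 + 38129 = 37662$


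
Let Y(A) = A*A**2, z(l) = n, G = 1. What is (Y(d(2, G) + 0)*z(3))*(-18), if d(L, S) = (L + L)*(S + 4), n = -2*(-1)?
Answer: -288000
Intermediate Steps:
n = 2
d(L, S) = 2*L*(4 + S) (d(L, S) = (2*L)*(4 + S) = 2*L*(4 + S))
z(l) = 2
Y(A) = A**3
(Y(d(2, G) + 0)*z(3))*(-18) = ((2*2*(4 + 1) + 0)**3*2)*(-18) = ((2*2*5 + 0)**3*2)*(-18) = ((20 + 0)**3*2)*(-18) = (20**3*2)*(-18) = (8000*2)*(-18) = 16000*(-18) = -288000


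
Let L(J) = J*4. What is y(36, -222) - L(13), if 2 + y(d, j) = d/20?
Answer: -261/5 ≈ -52.200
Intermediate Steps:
L(J) = 4*J
y(d, j) = -2 + d/20
y(36, -222) - L(13) = (-2 + (1/20)*36) - 4*13 = (-2 + 9/5) - 1*52 = -⅕ - 52 = -261/5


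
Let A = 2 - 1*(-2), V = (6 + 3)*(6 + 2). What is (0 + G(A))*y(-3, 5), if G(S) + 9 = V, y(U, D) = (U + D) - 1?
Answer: 63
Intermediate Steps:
V = 72 (V = 9*8 = 72)
y(U, D) = -1 + D + U (y(U, D) = (D + U) - 1 = -1 + D + U)
A = 4 (A = 2 + 2 = 4)
G(S) = 63 (G(S) = -9 + 72 = 63)
(0 + G(A))*y(-3, 5) = (0 + 63)*(-1 + 5 - 3) = 63*1 = 63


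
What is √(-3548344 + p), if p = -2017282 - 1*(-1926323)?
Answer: 3*I*√404367 ≈ 1907.7*I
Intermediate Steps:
p = -90959 (p = -2017282 + 1926323 = -90959)
√(-3548344 + p) = √(-3548344 - 90959) = √(-3639303) = 3*I*√404367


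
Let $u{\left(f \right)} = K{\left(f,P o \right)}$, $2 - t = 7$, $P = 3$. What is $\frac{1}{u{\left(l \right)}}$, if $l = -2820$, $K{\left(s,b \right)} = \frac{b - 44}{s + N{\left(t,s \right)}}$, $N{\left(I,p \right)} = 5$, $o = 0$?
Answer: $\frac{2815}{44} \approx 63.977$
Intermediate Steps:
$t = -5$ ($t = 2 - 7 = -5$)
$K{\left(s,b \right)} = \frac{-44 + b}{5 + s}$ ($K{\left(s,b \right)} = \frac{b - 44}{s + 5} = \frac{-44 + b}{5 + s}$)
$u{\left(f \right)} = - \frac{44}{5 + f}$ ($u{\left(f \right)} = \frac{-44 + 3 \cdot 0}{5 + f} = \frac{-44 + 0}{5 + f} = \frac{1}{5 + f} \left(-44\right) = - \frac{44}{5 + f}$)
$\frac{1}{u{\left(l \right)}} = \frac{1}{\left(-44\right) \frac{1}{5 - 2820}} = \frac{1}{\left(-44\right) \frac{1}{-2815}} = \frac{1}{\left(-44\right) \left(- \frac{1}{2815}\right)} = \frac{1}{\frac{44}{2815}} = \frac{2815}{44}$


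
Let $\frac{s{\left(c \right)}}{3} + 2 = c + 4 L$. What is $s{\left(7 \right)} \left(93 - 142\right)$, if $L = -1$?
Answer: $-147$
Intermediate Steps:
$s{\left(c \right)} = -18 + 3 c$ ($s{\left(c \right)} = -6 + 3 \left(c + 4 \left(-1\right)\right) = -6 + 3 \left(c - 4\right) = -6 + 3 \left(-4 + c\right) = -6 + \left(-12 + 3 c\right) = -18 + 3 c$)
$s{\left(7 \right)} \left(93 - 142\right) = \left(-18 + 3 \cdot 7\right) \left(93 - 142\right) = \left(-18 + 21\right) \left(-49\right) = 3 \left(-49\right) = -147$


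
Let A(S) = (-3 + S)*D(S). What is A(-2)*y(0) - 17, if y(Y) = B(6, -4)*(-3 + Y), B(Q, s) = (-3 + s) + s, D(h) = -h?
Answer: -347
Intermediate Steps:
B(Q, s) = -3 + 2*s
A(S) = -S*(-3 + S) (A(S) = (-3 + S)*(-S) = -S*(-3 + S))
y(Y) = 33 - 11*Y (y(Y) = (-3 + 2*(-4))*(-3 + Y) = (-3 - 8)*(-3 + Y) = -11*(-3 + Y) = 33 - 11*Y)
A(-2)*y(0) - 17 = (-2*(3 - 1*(-2)))*(33 - 11*0) - 17 = (-2*(3 + 2))*(33 + 0) - 17 = -2*5*33 - 17 = -10*33 - 17 = -330 - 17 = -347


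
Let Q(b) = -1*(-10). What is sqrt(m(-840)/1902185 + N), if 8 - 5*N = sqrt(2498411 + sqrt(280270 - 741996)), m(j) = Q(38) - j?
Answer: sqrt(5790909296010 - 723661554845*sqrt(2498411 + I*sqrt(461726)))/1902185 ≈ 0.001212 - 17.735*I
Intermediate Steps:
Q(b) = 10
m(j) = 10 - j
N = 8/5 - sqrt(2498411 + I*sqrt(461726))/5 (N = 8/5 - sqrt(2498411 + sqrt(280270 - 741996))/5 = 8/5 - sqrt(2498411 + sqrt(-461726))/5 = 8/5 - sqrt(2498411 + I*sqrt(461726))/5 ≈ -314.53 - 0.042989*I)
sqrt(m(-840)/1902185 + N) = sqrt((10 - 1*(-840))/1902185 + (8/5 - sqrt(2498411 + I*sqrt(461726))/5)) = sqrt((10 + 840)*(1/1902185) + (8/5 - sqrt(2498411 + I*sqrt(461726))/5)) = sqrt(850*(1/1902185) + (8/5 - sqrt(2498411 + I*sqrt(461726))/5)) = sqrt(170/380437 + (8/5 - sqrt(2498411 + I*sqrt(461726))/5)) = sqrt(3044346/1902185 - sqrt(2498411 + I*sqrt(461726))/5)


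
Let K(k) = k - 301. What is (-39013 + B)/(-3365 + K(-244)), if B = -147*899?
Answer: 3721/85 ≈ 43.776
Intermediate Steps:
K(k) = -301 + k
B = -132153
(-39013 + B)/(-3365 + K(-244)) = (-39013 - 132153)/(-3365 + (-301 - 244)) = -171166/(-3365 - 545) = -171166/(-3910) = -171166*(-1/3910) = 3721/85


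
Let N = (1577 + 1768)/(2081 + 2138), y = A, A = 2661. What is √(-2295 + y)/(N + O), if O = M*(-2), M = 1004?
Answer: -4219*√366/8468407 ≈ -0.0095312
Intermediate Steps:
y = 2661
N = 3345/4219 ≈ 0.79284
O = -2008 (O = 1004*(-2) = -2008)
√(-2295 + y)/(N + O) = √(-2295 + 2661)/(3345/4219 - 2008) = √366/(-8468407/4219) = √366*(-4219/8468407) = -4219*√366/8468407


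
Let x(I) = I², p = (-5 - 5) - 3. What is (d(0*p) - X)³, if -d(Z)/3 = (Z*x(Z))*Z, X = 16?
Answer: -4096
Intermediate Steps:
p = -13 (p = -10 - 3 = -13)
d(Z) = -3*Z⁴ (d(Z) = -3*Z*Z²*Z = -3*Z³*Z = -3*Z⁴)
(d(0*p) - X)³ = (-3*(0*(-13))⁴ - 1*16)³ = (-3*0⁴ - 16)³ = (-3*0 - 16)³ = (0 - 16)³ = (-16)³ = -4096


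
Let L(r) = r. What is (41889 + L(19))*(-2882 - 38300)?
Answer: -1725855256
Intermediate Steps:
(41889 + L(19))*(-2882 - 38300) = (41889 + 19)*(-2882 - 38300) = 41908*(-41182) = -1725855256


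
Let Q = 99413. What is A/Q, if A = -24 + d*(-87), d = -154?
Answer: 13374/99413 ≈ 0.13453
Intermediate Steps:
A = 13374 (A = -24 - 154*(-87) = -24 + 13398 = 13374)
A/Q = 13374/99413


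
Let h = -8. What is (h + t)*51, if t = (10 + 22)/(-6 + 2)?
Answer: -816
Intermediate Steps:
t = -8 (t = 32/(-4) = 32*(-¼) = -8)
(h + t)*51 = (-8 - 8)*51 = -16*51 = -816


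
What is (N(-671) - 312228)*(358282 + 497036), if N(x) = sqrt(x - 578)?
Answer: -267054228504 + 855318*I*sqrt(1249) ≈ -2.6705e+11 + 3.0228e+7*I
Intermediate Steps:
N(x) = sqrt(-578 + x)
(N(-671) - 312228)*(358282 + 497036) = (sqrt(-578 - 671) - 312228)*(358282 + 497036) = (sqrt(-1249) - 312228)*855318 = (I*sqrt(1249) - 312228)*855318 = (-312228 + I*sqrt(1249))*855318 = -267054228504 + 855318*I*sqrt(1249)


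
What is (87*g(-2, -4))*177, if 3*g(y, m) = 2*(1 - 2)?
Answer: -10266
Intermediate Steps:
g(y, m) = -2/3 (g(y, m) = (2*(1 - 2))/3 = (2*(-1))/3 = (1/3)*(-2) = -2/3)
(87*g(-2, -4))*177 = (87*(-2/3))*177 = -58*177 = -10266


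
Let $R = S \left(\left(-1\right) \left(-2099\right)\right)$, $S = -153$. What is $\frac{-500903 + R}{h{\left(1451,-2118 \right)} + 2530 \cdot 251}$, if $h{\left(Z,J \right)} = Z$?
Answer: $- \frac{822050}{636481} \approx -1.2916$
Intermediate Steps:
$R = -321147$ ($R = - 153 \left(\left(-1\right) \left(-2099\right)\right) = \left(-153\right) 2099 = -321147$)
$\frac{-500903 + R}{h{\left(1451,-2118 \right)} + 2530 \cdot 251} = \frac{-500903 - 321147}{1451 + 2530 \cdot 251} = - \frac{822050}{1451 + 635030} = - \frac{822050}{636481}$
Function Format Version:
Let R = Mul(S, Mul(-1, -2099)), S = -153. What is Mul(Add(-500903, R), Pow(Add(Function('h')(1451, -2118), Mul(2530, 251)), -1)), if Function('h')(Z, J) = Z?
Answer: Rational(-822050, 636481) ≈ -1.2916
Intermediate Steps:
R = -321147 (R = Mul(-153, Mul(-1, -2099)) = Mul(-153, 2099) = -321147)
Mul(Add(-500903, R), Pow(Add(Function('h')(1451, -2118), Mul(2530, 251)), -1)) = Mul(Add(-500903, -321147), Pow(Add(1451, Mul(2530, 251)), -1)) = Mul(-822050, Pow(Add(1451, 635030), -1)) = Mul(-822050, Pow(636481, -1)) = Mul(-822050, Rational(1, 636481)) = Rational(-822050, 636481)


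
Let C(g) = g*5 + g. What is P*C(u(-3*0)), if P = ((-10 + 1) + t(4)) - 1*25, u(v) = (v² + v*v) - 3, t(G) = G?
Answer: 540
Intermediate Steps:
u(v) = -3 + 2*v² (u(v) = (v² + v²) - 3 = 2*v² - 3 = -3 + 2*v²)
C(g) = 6*g (C(g) = 5*g + g = 6*g)
P = -30 (P = ((-10 + 1) + 4) - 1*25 = (-9 + 4) - 25 = -5 - 25 = -30)
P*C(u(-3*0)) = -180*(-3 + 2*(-3*0)²) = -180*(-3 + 2*0²) = -180*(-3 + 2*0) = -180*(-3 + 0) = -180*(-3) = -30*(-18) = 540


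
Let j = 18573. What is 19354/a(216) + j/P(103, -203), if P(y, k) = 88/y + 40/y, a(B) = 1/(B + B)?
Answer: 1072111803/128 ≈ 8.3759e+6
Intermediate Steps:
a(B) = 1/(2*B)
P(y, k) = 128/y
19354/a(216) + j/P(103, -203) = 19354/(((½)/216)) + 18573/((128/103)) = 19354/(((½)*(1/216))) + 18573/((128*(1/103))) = 19354/(1/432) + 18573/(128/103) = 19354*432 + 18573*(103/128) = 8360928 + 1913019/128 = 1072111803/128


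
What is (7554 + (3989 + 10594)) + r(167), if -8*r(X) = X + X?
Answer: 88381/4 ≈ 22095.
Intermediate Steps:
r(X) = -X/4 (r(X) = -(X + X)/8 = -X/4)
(7554 + (3989 + 10594)) + r(167) = (7554 + (3989 + 10594)) - 1/4*167 = (7554 + 14583) - 167/4 = 22137 - 167/4 = 88381/4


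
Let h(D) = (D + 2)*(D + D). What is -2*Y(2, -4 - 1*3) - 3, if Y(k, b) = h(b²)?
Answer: -9999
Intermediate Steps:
h(D) = 2*D*(2 + D) (h(D) = (2 + D)*(2*D) = 2*D*(2 + D))
Y(k, b) = 2*b²*(2 + b²)
-2*Y(2, -4 - 1*3) - 3 = -4*(-4 - 1*3)²*(2 + (-4 - 1*3)²) - 3 = -4*(-4 - 3)²*(2 + (-4 - 3)²) - 3 = -4*(-7)²*(2 + (-7)²) - 3 = -4*49*(2 + 49) - 3 = -4*49*51 - 3 = -2*4998 - 3 = -9996 - 3 = -9999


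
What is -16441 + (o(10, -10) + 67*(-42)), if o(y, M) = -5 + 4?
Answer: -19256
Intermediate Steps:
o(y, M) = -1
-16441 + (o(10, -10) + 67*(-42)) = -16441 + (-1 + 67*(-42)) = -16441 + (-1 - 2814) = -16441 - 2815 = -19256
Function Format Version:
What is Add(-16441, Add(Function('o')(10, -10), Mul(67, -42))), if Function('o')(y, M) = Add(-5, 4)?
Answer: -19256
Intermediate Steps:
Function('o')(y, M) = -1
Add(-16441, Add(Function('o')(10, -10), Mul(67, -42))) = Add(-16441, Add(-1, Mul(67, -42))) = Add(-16441, Add(-1, -2814)) = Add(-16441, -2815) = -19256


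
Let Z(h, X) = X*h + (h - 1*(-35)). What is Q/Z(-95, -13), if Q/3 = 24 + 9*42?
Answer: 1206/1175 ≈ 1.0264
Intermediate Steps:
Z(h, X) = 35 + h + X*h (Z(h, X) = X*h + (h + 35) = X*h + (35 + h) = 35 + h + X*h)
Q = 1206 (Q = 3*(24 + 9*42) = 3*(24 + 378) = 3*402 = 1206)
Q/Z(-95, -13) = 1206/(35 - 95 - 13*(-95)) = 1206/(35 - 95 + 1235) = 1206/1175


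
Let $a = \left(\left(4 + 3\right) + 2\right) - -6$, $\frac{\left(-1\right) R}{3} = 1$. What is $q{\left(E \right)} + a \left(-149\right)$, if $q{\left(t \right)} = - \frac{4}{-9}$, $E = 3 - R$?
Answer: $- \frac{20111}{9} \approx -2234.6$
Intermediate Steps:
$R = -3$ ($R = \left(-3\right) 1 = -3$)
$E = 6$ ($E = 3 - -3 = 3 + 3 = 6$)
$q{\left(t \right)} = \frac{4}{9}$ ($q{\left(t \right)} = \left(-4\right) \left(- \frac{1}{9}\right) = \frac{4}{9}$)
$a = 15$ ($a = \left(7 + 2\right) + 6 = 9 + 6 = 15$)
$q{\left(E \right)} + a \left(-149\right) = \frac{4}{9} + 15 \left(-149\right) = \frac{4}{9} - 2235 = - \frac{20111}{9}$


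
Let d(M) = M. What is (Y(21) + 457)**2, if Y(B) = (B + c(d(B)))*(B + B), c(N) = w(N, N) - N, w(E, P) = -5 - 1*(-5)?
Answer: 208849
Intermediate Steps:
w(E, P) = 0 (w(E, P) = -5 + 5 = 0)
c(N) = -N (c(N) = 0 - N = -N)
Y(B) = 0 (Y(B) = (B - B)*(B + B) = 0*(2*B) = 0)
(Y(21) + 457)**2 = (0 + 457)**2 = 457**2 = 208849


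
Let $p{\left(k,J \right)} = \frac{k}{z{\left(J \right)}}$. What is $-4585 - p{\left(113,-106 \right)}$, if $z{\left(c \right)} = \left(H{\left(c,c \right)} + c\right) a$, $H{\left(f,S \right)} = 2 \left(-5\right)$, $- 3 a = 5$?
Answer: $- \frac{2659639}{580} \approx -4585.6$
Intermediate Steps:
$a = - \frac{5}{3}$ ($a = \left(- \frac{1}{3}\right) 5 = - \frac{5}{3} \approx -1.6667$)
$H{\left(f,S \right)} = -10$
$z{\left(c \right)} = \frac{50}{3} - \frac{5 c}{3}$ ($z{\left(c \right)} = \left(-10 + c\right) \left(- \frac{5}{3}\right) = \frac{50}{3} - \frac{5 c}{3}$)
$p{\left(k,J \right)} = \frac{k}{\frac{50}{3} - \frac{5 J}{3}}$
$-4585 - p{\left(113,-106 \right)} = -4585 - \frac{3}{5} \cdot 113 \frac{1}{10 - -106} = -4585 - \frac{3}{5} \cdot 113 \frac{1}{10 + 106} = -4585 - \frac{3}{5} \cdot 113 \cdot \frac{1}{116} = -4585 - \frac{339}{580} = - \frac{2659639}{580}$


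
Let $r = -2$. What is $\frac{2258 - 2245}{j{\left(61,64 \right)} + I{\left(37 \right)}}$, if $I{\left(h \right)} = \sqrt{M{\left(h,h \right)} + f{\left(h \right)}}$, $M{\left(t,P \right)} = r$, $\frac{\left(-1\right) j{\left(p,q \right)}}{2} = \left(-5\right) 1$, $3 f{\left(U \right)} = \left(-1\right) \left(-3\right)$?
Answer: $\frac{130}{101} - \frac{13 i}{101} \approx 1.2871 - 0.12871 i$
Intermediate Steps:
$f{\left(U \right)} = 1$ ($f{\left(U \right)} = \frac{\left(-1\right) \left(-3\right)}{3} = \frac{1}{3} \cdot 3 = 1$)
$j{\left(p,q \right)} = 10$ ($j{\left(p,q \right)} = - 2 \left(\left(-5\right) 1\right) = \left(-2\right) \left(-5\right) = 10$)
$M{\left(t,P \right)} = -2$
$I{\left(h \right)} = i$ ($I{\left(h \right)} = \sqrt{-2 + 1} = \sqrt{-1} = i$)
$\frac{2258 - 2245}{j{\left(61,64 \right)} + I{\left(37 \right)}} = \frac{2258 - 2245}{10 + i} = 13 \frac{10 - i}{101} = \frac{13 \left(10 - i\right)}{101}$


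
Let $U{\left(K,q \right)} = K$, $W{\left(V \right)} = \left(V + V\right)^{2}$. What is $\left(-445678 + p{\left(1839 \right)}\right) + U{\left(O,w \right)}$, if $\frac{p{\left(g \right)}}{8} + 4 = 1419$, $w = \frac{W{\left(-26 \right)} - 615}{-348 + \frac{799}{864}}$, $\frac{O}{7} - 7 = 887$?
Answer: $-428100$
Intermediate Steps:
$O = 6258$ ($O = 49 + 7 \cdot 887 = 49 + 6209 = 6258$)
$W{\left(V \right)} = 4 V^{2}$ ($W{\left(V \right)} = \left(2 V\right)^{2} = 4 V^{2}$)
$w = - \frac{1804896}{299873}$ ($w = \frac{4 \left(-26\right)^{2} - 615}{-348 + \frac{799}{864}} = \frac{4 \cdot 676 - 615}{-348 + 799 \cdot \frac{1}{864}} = \frac{2704 - 615}{-348 + \frac{799}{864}} = \frac{2089}{- \frac{299873}{864}} = 2089 \left(- \frac{864}{299873}\right) = - \frac{1804896}{299873} \approx -6.0189$)
$p{\left(g \right)} = 11320$ ($p{\left(g \right)} = -32 + 8 \cdot 1419 = -32 + 11352 = 11320$)
$\left(-445678 + p{\left(1839 \right)}\right) + U{\left(O,w \right)} = \left(-445678 + 11320\right) + 6258 = -434358 + 6258 = -428100$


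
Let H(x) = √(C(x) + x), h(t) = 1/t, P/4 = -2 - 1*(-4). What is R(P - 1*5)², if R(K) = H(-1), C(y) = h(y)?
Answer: -2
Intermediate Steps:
P = 8 (P = 4*(-2 - 1*(-4)) = 4*(-2 + 4) = 4*2 = 8)
h(t) = 1/t
C(y) = 1/y
H(x) = √(x + 1/x) (H(x) = √(1/x + x) = √(x + 1/x))
R(K) = I*√2 (R(K) = √(-1 + 1/(-1)) = √(-1 - 1) = √(-2) = I*√2)
R(P - 1*5)² = (I*√2)² = -2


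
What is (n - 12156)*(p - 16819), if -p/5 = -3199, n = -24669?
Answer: 30343800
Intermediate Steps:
p = 15995 (p = -5*(-3199) = 15995)
(n - 12156)*(p - 16819) = (-24669 - 12156)*(15995 - 16819) = -36825*(-824) = 30343800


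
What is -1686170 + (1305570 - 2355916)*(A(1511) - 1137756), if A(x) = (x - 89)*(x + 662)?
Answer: -2050539664670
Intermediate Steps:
A(x) = (-89 + x)*(662 + x)
-1686170 + (1305570 - 2355916)*(A(1511) - 1137756) = -1686170 + (1305570 - 2355916)*((-58918 + 1511² + 573*1511) - 1137756) = -1686170 - 1050346*((-58918 + 2283121 + 865803) - 1137756) = -1686170 - 1050346*(3090006 - 1137756) = -1686170 - 1050346*1952250 = -1686170 - 2050537978500 = -2050539664670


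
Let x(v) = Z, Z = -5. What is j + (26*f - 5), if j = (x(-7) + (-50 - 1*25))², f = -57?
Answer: 4913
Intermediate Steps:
x(v) = -5
j = 6400 (j = (-5 + (-50 - 1*25))² = (-5 + (-50 - 25))² = (-5 - 75)² = (-80)² = 6400)
j + (26*f - 5) = 6400 + (26*(-57) - 5) = 6400 + (-1482 - 5) = 6400 - 1487 = 4913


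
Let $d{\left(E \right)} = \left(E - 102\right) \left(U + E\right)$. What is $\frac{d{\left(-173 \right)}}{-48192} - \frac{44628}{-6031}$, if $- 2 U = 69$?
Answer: $\frac{3613137277}{581291904} \approx 6.2157$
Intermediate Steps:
$U = - \frac{69}{2}$ ($U = \left(- \frac{1}{2}\right) 69 = - \frac{69}{2} \approx -34.5$)
$d{\left(E \right)} = \left(-102 + E\right) \left(- \frac{69}{2} + E\right)$ ($d{\left(E \right)} = \left(E - 102\right) \left(- \frac{69}{2} + E\right) = \left(-102 + E\right) \left(- \frac{69}{2} + E\right)$)
$\frac{d{\left(-173 \right)}}{-48192} - \frac{44628}{-6031} = \frac{3519 + \left(-173\right)^{2} - - \frac{47229}{2}}{-48192} - \frac{44628}{-6031} = \left(3519 + 29929 + \frac{47229}{2}\right) \left(- \frac{1}{48192}\right) - - \frac{44628}{6031} = \frac{114125}{2} \left(- \frac{1}{48192}\right) + \frac{44628}{6031} = - \frac{114125}{96384} + \frac{44628}{6031} = \frac{3613137277}{581291904}$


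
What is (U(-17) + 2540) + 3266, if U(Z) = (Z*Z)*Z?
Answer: 893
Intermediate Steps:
U(Z) = Z**3 (U(Z) = Z**2*Z = Z**3)
(U(-17) + 2540) + 3266 = ((-17)**3 + 2540) + 3266 = (-4913 + 2540) + 3266 = -2373 + 3266 = 893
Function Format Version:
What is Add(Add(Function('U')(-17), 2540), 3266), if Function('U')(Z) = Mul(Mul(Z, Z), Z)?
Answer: 893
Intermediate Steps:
Function('U')(Z) = Pow(Z, 3) (Function('U')(Z) = Mul(Pow(Z, 2), Z) = Pow(Z, 3))
Add(Add(Function('U')(-17), 2540), 3266) = Add(Add(Pow(-17, 3), 2540), 3266) = Add(Add(-4913, 2540), 3266) = Add(-2373, 3266) = 893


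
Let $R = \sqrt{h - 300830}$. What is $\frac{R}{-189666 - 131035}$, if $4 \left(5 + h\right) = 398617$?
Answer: $- \frac{i \sqrt{804723}}{641402} \approx - 0.0013986 i$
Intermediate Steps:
$h = \frac{398597}{4}$ ($h = -5 + \frac{1}{4} \cdot 398617 = -5 + \frac{398617}{4} = \frac{398597}{4} \approx 99649.0$)
$R = \frac{i \sqrt{804723}}{2}$ ($R = \sqrt{\frac{398597}{4} - 300830} = \sqrt{- \frac{804723}{4}} = \frac{i \sqrt{804723}}{2} \approx 448.53 i$)
$\frac{R}{-189666 - 131035} = \frac{\frac{1}{2} i \sqrt{804723}}{-189666 - 131035} = \frac{\frac{1}{2} i \sqrt{804723}}{-320701} = \frac{i \sqrt{804723}}{2} \left(- \frac{1}{320701}\right) = - \frac{i \sqrt{804723}}{641402}$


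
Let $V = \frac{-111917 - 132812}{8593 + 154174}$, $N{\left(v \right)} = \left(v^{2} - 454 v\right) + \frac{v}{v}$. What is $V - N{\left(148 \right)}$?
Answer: $\frac{7370984400}{162767} \approx 45286.0$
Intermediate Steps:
$N{\left(v \right)} = 1 + v^{2} - 454 v$ ($N{\left(v \right)} = \left(v^{2} - 454 v\right) + 1 = 1 + v^{2} - 454 v$)
$V = - \frac{244729}{162767} \approx -1.5036$
$V - N{\left(148 \right)} = - \frac{244729}{162767} - \left(1 + 148^{2} - 67192\right) = - \frac{244729}{162767} - \left(1 + 21904 - 67192\right) = - \frac{244729}{162767} - -45287 = - \frac{244729}{162767} + 45287 = \frac{7370984400}{162767}$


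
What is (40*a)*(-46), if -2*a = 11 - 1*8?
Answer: 2760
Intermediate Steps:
a = -3/2 (a = -(11 - 1*8)/2 = -(11 - 8)/2 = -½*3 = -3/2 ≈ -1.5000)
(40*a)*(-46) = (40*(-3/2))*(-46) = -60*(-46) = 2760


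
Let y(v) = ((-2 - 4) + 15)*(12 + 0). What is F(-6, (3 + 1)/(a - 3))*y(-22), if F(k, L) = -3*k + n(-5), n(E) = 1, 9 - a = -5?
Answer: 2052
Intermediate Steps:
a = 14 (a = 9 - 1*(-5) = 9 + 5 = 14)
F(k, L) = 1 - 3*k (F(k, L) = -3*k + 1 = 1 - 3*k)
y(v) = 108 (y(v) = (-6 + 15)*12 = 9*12 = 108)
F(-6, (3 + 1)/(a - 3))*y(-22) = (1 - 3*(-6))*108 = (1 + 18)*108 = 19*108 = 2052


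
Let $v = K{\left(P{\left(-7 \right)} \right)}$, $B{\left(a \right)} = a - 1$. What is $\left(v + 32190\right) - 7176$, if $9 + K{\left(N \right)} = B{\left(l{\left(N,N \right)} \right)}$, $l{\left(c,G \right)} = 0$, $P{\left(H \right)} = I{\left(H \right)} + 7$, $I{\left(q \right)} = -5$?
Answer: $25004$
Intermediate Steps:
$P{\left(H \right)} = 2$ ($P{\left(H \right)} = -5 + 7 = 2$)
$B{\left(a \right)} = -1 + a$
$K{\left(N \right)} = -10$ ($K{\left(N \right)} = -9 + \left(-1 + 0\right) = -9 - 1 = -10$)
$v = -10$
$\left(v + 32190\right) - 7176 = \left(-10 + 32190\right) - 7176 = 32180 - 7176 = 25004$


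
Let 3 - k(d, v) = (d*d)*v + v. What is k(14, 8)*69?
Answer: -108537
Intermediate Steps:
k(d, v) = 3 - v - v*d**2 (k(d, v) = 3 - ((d*d)*v + v) = 3 - (d**2*v + v) = 3 - (v*d**2 + v) = 3 - (v + v*d**2) = 3 + (-v - v*d**2) = 3 - v - v*d**2)
k(14, 8)*69 = (3 - 1*8 - 1*8*14**2)*69 = (3 - 8 - 1*8*196)*69 = (3 - 8 - 1568)*69 = -1573*69 = -108537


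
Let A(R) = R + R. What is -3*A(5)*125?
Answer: -3750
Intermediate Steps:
A(R) = 2*R
-3*A(5)*125 = -6*5*125 = -3*10*125 = -30*125 = -3750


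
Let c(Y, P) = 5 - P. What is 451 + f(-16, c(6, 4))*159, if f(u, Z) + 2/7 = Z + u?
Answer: -13856/7 ≈ -1979.4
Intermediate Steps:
f(u, Z) = -2/7 + Z + u (f(u, Z) = -2/7 + (Z + u) = -2/7 + Z + u)
451 + f(-16, c(6, 4))*159 = 451 + (-2/7 + (5 - 1*4) - 16)*159 = 451 + (-2/7 + (5 - 4) - 16)*159 = 451 + (-2/7 + 1 - 16)*159 = 451 - 107/7*159 = 451 - 17013/7 = -13856/7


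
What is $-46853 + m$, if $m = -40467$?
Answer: $-87320$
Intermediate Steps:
$-46853 + m = -46853 - 40467 = -87320$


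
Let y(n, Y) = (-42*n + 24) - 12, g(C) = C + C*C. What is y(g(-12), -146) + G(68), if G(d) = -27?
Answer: -5559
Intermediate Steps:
g(C) = C + C²
y(n, Y) = 12 - 42*n (y(n, Y) = (24 - 42*n) - 12 = 12 - 42*n)
y(g(-12), -146) + G(68) = (12 - (-504)*(1 - 12)) - 27 = (12 - (-504)*(-11)) - 27 = (12 - 42*132) - 27 = (12 - 5544) - 27 = -5532 - 27 = -5559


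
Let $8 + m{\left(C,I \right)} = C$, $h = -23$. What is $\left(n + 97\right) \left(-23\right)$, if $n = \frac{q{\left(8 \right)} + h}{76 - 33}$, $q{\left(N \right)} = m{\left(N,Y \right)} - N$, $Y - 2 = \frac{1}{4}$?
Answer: $- \frac{95220}{43} \approx -2214.4$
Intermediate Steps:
$Y = \frac{9}{4}$ ($Y = 2 + \frac{1}{4} = \frac{9}{4} \approx 2.25$)
$m{\left(C,I \right)} = -8 + C$
$q{\left(N \right)} = -8$ ($q{\left(N \right)} = \left(-8 + N\right) - N = -8$)
$n = - \frac{31}{43}$ ($n = \frac{-8 - 23}{76 - 33} = - \frac{31}{43} \approx -0.72093$)
$\left(n + 97\right) \left(-23\right) = \left(- \frac{31}{43} + 97\right) \left(-23\right) = \frac{4140}{43} \left(-23\right) = - \frac{95220}{43}$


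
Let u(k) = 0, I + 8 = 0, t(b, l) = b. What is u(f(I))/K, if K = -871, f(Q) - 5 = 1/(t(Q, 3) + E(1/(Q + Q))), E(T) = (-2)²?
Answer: 0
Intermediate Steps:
I = -8 (I = -8 + 0 = -8)
E(T) = 4
f(Q) = 5 + 1/(4 + Q) (f(Q) = 5 + 1/(Q + 4) = 5 + 1/(4 + Q))
u(f(I))/K = 0/(-871) = 0*(-1/871) = 0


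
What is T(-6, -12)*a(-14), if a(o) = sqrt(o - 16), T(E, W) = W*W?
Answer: 144*I*sqrt(30) ≈ 788.72*I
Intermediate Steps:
T(E, W) = W**2
a(o) = sqrt(-16 + o)
T(-6, -12)*a(-14) = (-12)**2*sqrt(-16 - 14) = 144*sqrt(-30) = 144*(I*sqrt(30)) = 144*I*sqrt(30)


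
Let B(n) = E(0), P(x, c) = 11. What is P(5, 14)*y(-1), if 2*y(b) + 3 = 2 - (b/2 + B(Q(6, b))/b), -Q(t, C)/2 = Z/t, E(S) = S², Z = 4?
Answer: -11/4 ≈ -2.7500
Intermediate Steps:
Q(t, C) = -8/t
B(n) = 0 (B(n) = 0² = 0)
y(b) = -½ - b/4 (y(b) = -3/2 + (2 - (b/2 + 0/b))/2 = -3/2 + (2 - (b*(½) + 0))/2 = -3/2 + (2 - (b/2 + 0))/2 = -3/2 + (2 - b/2)/2 = -3/2 + (1 - b/4) = -½ - b/4)
P(5, 14)*y(-1) = 11*(-½ - ¼*(-1)) = 11*(-½ + ¼) = 11*(-¼) = -11/4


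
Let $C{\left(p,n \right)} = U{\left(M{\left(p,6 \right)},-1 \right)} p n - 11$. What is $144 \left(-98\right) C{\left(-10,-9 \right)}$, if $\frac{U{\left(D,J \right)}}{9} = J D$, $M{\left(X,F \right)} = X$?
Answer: $-114151968$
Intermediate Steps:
$U{\left(D,J \right)} = 9 D J$ ($U{\left(D,J \right)} = 9 J D = 9 D J$)
$C{\left(p,n \right)} = -11 - 9 n p^{2}$ ($C{\left(p,n \right)} = 9 p \left(-1\right) p n - 11 = - 9 p p n - 11 = - 9 p^{2} n - 11 = - 9 n p^{2} - 11 = -11 - 9 n p^{2}$)
$144 \left(-98\right) C{\left(-10,-9 \right)} = 144 \left(-98\right) \left(-11 - - 81 \left(-10\right)^{2}\right) = - 14112 \left(-11 - \left(-81\right) 100\right) = - 14112 \left(-11 + 8100\right) = \left(-14112\right) 8089 = -114151968$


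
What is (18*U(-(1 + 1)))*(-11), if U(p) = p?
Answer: 396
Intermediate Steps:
(18*U(-(1 + 1)))*(-11) = (18*(-(1 + 1)))*(-11) = (18*(-1*2))*(-11) = (18*(-2))*(-11) = -36*(-11) = 396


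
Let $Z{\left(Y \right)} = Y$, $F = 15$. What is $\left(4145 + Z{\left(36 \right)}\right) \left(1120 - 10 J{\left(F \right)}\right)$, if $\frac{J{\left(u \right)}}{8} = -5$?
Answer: $6355120$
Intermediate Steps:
$J{\left(u \right)} = -40$ ($J{\left(u \right)} = 8 \left(-5\right) = -40$)
$\left(4145 + Z{\left(36 \right)}\right) \left(1120 - 10 J{\left(F \right)}\right) = \left(4145 + 36\right) \left(1120 - -400\right) = 4181 \left(1120 + 400\right) = 4181 \cdot 1520 = 6355120$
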